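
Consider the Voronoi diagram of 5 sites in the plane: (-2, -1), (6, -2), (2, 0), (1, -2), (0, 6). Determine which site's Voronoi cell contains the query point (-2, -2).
Nearest site = (-2, -1)

The Voronoi cell of site s contains exactly those query points closer to s than to any other site. Compute squared distances from q = (-2, -2) to each site:
  (-2 − -2)² + (-1 − -2)² = 1
  (1 − -2)² + (-2 − -2)² = 9
  (2 − -2)² + (0 − -2)² = 20
  (6 − -2)² + (-2 − -2)² = 64
  (0 − -2)² + (6 − -2)² = 68
Minimum is attained by (-2, -1), so q lies in its Voronoi cell.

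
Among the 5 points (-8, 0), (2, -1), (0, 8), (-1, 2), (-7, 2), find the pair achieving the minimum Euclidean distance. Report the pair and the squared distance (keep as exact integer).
Pair = ((-8, 0), (-7, 2)); squared distance = 5

Compute all C(5, 2) = 10 pairwise squared distances (x_i − x_j)² + (y_i − y_j)². The minimum is 5, attained by the pair ((-8, 0), (-7, 2)).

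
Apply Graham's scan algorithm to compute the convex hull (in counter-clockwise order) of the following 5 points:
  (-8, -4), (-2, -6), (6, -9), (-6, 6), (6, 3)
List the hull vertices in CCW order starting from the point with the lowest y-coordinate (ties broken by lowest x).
Hull (CCW) = [(6, -9), (6, 3), (-6, 6), (-8, -4)]

Graham scan procedure:
  1. Find the pivot p₀ = point with lowest y (tie → lowest x): (6, -9).
  2. Sort the remaining points by polar angle around p₀.
  3. Walk through sorted points, maintaining a stack; pop the top while the last three entries make a non-left turn (cross product ≤ 0).
  4. Final stack is the convex hull in CCW order: (6, -9), (6, 3), (-6, 6), (-8, -4).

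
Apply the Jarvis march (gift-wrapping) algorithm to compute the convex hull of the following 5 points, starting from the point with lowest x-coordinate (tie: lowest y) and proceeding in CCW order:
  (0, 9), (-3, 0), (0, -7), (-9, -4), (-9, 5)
Hull (CCW) = [(-9, -4), (0, -7), (0, 9), (-9, 5)]

Jarvis march: at each step, from the current hull vertex p, select the next vertex q as the point such that every other point lies strictly to the left of (or on) the directed line p → q. (Equivalently: for every other point r, the cross product (q − p) × (r − p) ≥ 0.)
Starting point (lowest x, tie lowest y): (-9, -4). Wrap until returning to start. Resulting hull: (-9, -4), (0, -7), (0, 9), (-9, 5).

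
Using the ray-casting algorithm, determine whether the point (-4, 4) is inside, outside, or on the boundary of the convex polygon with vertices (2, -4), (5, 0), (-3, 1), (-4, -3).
The point (-4, 4) lies strictly outside the polygon

Cast a horizontal ray to the right from the query point and count how many polygon edges it crosses (each edge strictly once or zero times, handled with the usual half-open convention). 
Parity of crossings → even ⇒ outside.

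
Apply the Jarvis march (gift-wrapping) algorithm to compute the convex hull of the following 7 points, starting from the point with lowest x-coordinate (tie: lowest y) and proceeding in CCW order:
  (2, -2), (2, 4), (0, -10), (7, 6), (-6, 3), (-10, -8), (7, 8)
Hull (CCW) = [(-10, -8), (0, -10), (7, 6), (7, 8), (-6, 3)]

Jarvis march: at each step, from the current hull vertex p, select the next vertex q as the point such that every other point lies strictly to the left of (or on) the directed line p → q. (Equivalently: for every other point r, the cross product (q − p) × (r − p) ≥ 0.)
Starting point (lowest x, tie lowest y): (-10, -8). Wrap until returning to start. Resulting hull: (-10, -8), (0, -10), (7, 6), (7, 8), (-6, 3).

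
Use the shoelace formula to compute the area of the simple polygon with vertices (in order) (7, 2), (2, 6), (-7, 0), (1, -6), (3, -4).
Area = 85

Shoelace formula: Area = (1/2) |Σ_i (x_i · y_{i+1} − x_{i+1} · y_i)| (indices mod n). Compute each cross term:
  (7)(6) − (2)(2) = 38
  (2)(0) − (-7)(6) = 42
  (-7)(-6) − (1)(0) = 42
  (1)(-4) − (3)(-6) = 14
  (3)(2) − (7)(-4) = 34
Sum = 170, so (signed) Area = 170/2 = 85, |Area| = 85.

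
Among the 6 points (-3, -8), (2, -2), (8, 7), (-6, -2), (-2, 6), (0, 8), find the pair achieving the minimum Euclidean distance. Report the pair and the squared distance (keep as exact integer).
Pair = ((-2, 6), (0, 8)); squared distance = 8

Compute all C(6, 2) = 15 pairwise squared distances (x_i − x_j)² + (y_i − y_j)². The minimum is 8, attained by the pair ((-2, 6), (0, 8)).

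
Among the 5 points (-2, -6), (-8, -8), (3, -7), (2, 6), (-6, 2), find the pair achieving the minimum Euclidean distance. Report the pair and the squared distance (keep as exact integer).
Pair = ((-2, -6), (3, -7)); squared distance = 26

Compute all C(5, 2) = 10 pairwise squared distances (x_i − x_j)² + (y_i − y_j)². The minimum is 26, attained by the pair ((-2, -6), (3, -7)).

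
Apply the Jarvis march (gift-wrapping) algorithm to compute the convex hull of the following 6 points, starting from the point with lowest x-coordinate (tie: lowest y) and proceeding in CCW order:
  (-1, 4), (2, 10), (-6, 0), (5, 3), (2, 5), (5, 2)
Hull (CCW) = [(-6, 0), (5, 2), (5, 3), (2, 10)]

Jarvis march: at each step, from the current hull vertex p, select the next vertex q as the point such that every other point lies strictly to the left of (or on) the directed line p → q. (Equivalently: for every other point r, the cross product (q − p) × (r − p) ≥ 0.)
Starting point (lowest x, tie lowest y): (-6, 0). Wrap until returning to start. Resulting hull: (-6, 0), (5, 2), (5, 3), (2, 10).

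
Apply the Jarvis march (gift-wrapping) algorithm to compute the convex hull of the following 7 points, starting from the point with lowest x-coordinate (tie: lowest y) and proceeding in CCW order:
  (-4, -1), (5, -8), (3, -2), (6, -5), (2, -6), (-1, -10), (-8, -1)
Hull (CCW) = [(-8, -1), (-1, -10), (5, -8), (6, -5), (3, -2), (-4, -1)]

Jarvis march: at each step, from the current hull vertex p, select the next vertex q as the point such that every other point lies strictly to the left of (or on) the directed line p → q. (Equivalently: for every other point r, the cross product (q − p) × (r − p) ≥ 0.)
Starting point (lowest x, tie lowest y): (-8, -1). Wrap until returning to start. Resulting hull: (-8, -1), (-1, -10), (5, -8), (6, -5), (3, -2), (-4, -1).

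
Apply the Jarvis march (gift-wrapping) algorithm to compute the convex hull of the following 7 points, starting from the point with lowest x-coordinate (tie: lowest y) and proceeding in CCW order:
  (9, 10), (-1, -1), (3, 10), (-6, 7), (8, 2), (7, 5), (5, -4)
Hull (CCW) = [(-6, 7), (-1, -1), (5, -4), (8, 2), (9, 10), (3, 10)]

Jarvis march: at each step, from the current hull vertex p, select the next vertex q as the point such that every other point lies strictly to the left of (or on) the directed line p → q. (Equivalently: for every other point r, the cross product (q − p) × (r − p) ≥ 0.)
Starting point (lowest x, tie lowest y): (-6, 7). Wrap until returning to start. Resulting hull: (-6, 7), (-1, -1), (5, -4), (8, 2), (9, 10), (3, 10).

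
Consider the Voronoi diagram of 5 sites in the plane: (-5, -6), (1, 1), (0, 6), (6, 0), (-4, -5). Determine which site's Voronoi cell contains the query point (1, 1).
Nearest site = (1, 1)

The Voronoi cell of site s contains exactly those query points closer to s than to any other site. Compute squared distances from q = (1, 1) to each site:
  (1 − 1)² + (1 − 1)² = 0
  (0 − 1)² + (6 − 1)² = 26
  (6 − 1)² + (0 − 1)² = 26
  (-4 − 1)² + (-5 − 1)² = 61
  (-5 − 1)² + (-6 − 1)² = 85
Minimum is attained by (1, 1), so q lies in its Voronoi cell.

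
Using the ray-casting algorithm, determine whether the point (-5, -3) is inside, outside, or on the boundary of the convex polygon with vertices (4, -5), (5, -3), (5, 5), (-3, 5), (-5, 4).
The point (-5, -3) lies strictly outside the polygon

Cast a horizontal ray to the right from the query point and count how many polygon edges it crosses (each edge strictly once or zero times, handled with the usual half-open convention). 
Parity of crossings → even ⇒ outside.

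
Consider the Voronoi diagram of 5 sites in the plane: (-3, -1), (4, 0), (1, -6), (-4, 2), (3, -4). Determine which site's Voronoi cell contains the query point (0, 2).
Nearest site = (-4, 2)

The Voronoi cell of site s contains exactly those query points closer to s than to any other site. Compute squared distances from q = (0, 2) to each site:
  (-4 − 0)² + (2 − 2)² = 16
  (-3 − 0)² + (-1 − 2)² = 18
  (4 − 0)² + (0 − 2)² = 20
  (3 − 0)² + (-4 − 2)² = 45
  (1 − 0)² + (-6 − 2)² = 65
Minimum is attained by (-4, 2), so q lies in its Voronoi cell.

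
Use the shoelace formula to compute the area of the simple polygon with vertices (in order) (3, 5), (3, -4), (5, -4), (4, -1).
Area = 15/2

Shoelace formula: Area = (1/2) |Σ_i (x_i · y_{i+1} − x_{i+1} · y_i)| (indices mod n). Compute each cross term:
  (3)(-4) − (3)(5) = -27
  (3)(-4) − (5)(-4) = 8
  (5)(-1) − (4)(-4) = 11
  (4)(5) − (3)(-1) = 23
Sum = 15, so (signed) Area = 15/2 = 15/2, |Area| = 15/2.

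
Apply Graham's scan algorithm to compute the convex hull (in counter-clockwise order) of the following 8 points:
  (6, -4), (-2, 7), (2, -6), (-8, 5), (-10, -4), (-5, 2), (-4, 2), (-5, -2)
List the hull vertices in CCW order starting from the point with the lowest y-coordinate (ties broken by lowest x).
Hull (CCW) = [(2, -6), (6, -4), (-2, 7), (-8, 5), (-10, -4)]

Graham scan procedure:
  1. Find the pivot p₀ = point with lowest y (tie → lowest x): (2, -6).
  2. Sort the remaining points by polar angle around p₀.
  3. Walk through sorted points, maintaining a stack; pop the top while the last three entries make a non-left turn (cross product ≤ 0).
  4. Final stack is the convex hull in CCW order: (2, -6), (6, -4), (-2, 7), (-8, 5), (-10, -4).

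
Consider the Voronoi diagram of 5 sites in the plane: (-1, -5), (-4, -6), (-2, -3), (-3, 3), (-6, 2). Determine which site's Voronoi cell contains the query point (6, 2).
Nearest site = (-3, 3)

The Voronoi cell of site s contains exactly those query points closer to s than to any other site. Compute squared distances from q = (6, 2) to each site:
  (-3 − 6)² + (3 − 2)² = 82
  (-2 − 6)² + (-3 − 2)² = 89
  (-1 − 6)² + (-5 − 2)² = 98
  (-6 − 6)² + (2 − 2)² = 144
  (-4 − 6)² + (-6 − 2)² = 164
Minimum is attained by (-3, 3), so q lies in its Voronoi cell.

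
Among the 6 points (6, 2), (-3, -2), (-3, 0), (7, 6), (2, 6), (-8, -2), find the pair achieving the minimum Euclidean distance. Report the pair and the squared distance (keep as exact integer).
Pair = ((-3, -2), (-3, 0)); squared distance = 4

Compute all C(6, 2) = 15 pairwise squared distances (x_i − x_j)² + (y_i − y_j)². The minimum is 4, attained by the pair ((-3, -2), (-3, 0)).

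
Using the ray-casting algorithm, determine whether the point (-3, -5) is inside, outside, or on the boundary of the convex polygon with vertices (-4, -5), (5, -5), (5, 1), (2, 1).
The point (-3, -5) lies on the polygon boundary

Boundary check: the query satisfies the collinearity and bounding-box conditions for some polygon edge, so it lies exactly on the boundary.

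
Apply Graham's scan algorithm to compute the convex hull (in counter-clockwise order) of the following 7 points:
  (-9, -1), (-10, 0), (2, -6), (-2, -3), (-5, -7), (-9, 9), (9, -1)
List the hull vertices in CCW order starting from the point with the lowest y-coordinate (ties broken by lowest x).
Hull (CCW) = [(-5, -7), (2, -6), (9, -1), (-9, 9), (-10, 0)]

Graham scan procedure:
  1. Find the pivot p₀ = point with lowest y (tie → lowest x): (-5, -7).
  2. Sort the remaining points by polar angle around p₀.
  3. Walk through sorted points, maintaining a stack; pop the top while the last three entries make a non-left turn (cross product ≤ 0).
  4. Final stack is the convex hull in CCW order: (-5, -7), (2, -6), (9, -1), (-9, 9), (-10, 0).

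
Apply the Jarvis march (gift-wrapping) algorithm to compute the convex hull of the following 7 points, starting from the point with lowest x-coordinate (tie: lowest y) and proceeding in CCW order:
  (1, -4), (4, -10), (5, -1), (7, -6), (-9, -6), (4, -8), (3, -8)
Hull (CCW) = [(-9, -6), (4, -10), (7, -6), (5, -1)]

Jarvis march: at each step, from the current hull vertex p, select the next vertex q as the point such that every other point lies strictly to the left of (or on) the directed line p → q. (Equivalently: for every other point r, the cross product (q − p) × (r − p) ≥ 0.)
Starting point (lowest x, tie lowest y): (-9, -6). Wrap until returning to start. Resulting hull: (-9, -6), (4, -10), (7, -6), (5, -1).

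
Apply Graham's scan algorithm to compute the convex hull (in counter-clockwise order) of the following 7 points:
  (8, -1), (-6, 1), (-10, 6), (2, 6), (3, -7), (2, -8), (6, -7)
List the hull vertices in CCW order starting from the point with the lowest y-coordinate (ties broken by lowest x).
Hull (CCW) = [(2, -8), (6, -7), (8, -1), (2, 6), (-10, 6), (-6, 1)]

Graham scan procedure:
  1. Find the pivot p₀ = point with lowest y (tie → lowest x): (2, -8).
  2. Sort the remaining points by polar angle around p₀.
  3. Walk through sorted points, maintaining a stack; pop the top while the last three entries make a non-left turn (cross product ≤ 0).
  4. Final stack is the convex hull in CCW order: (2, -8), (6, -7), (8, -1), (2, 6), (-10, 6), (-6, 1).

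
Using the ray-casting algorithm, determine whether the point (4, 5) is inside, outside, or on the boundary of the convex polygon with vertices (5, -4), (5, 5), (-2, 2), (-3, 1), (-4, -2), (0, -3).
The point (4, 5) lies strictly outside the polygon

Cast a horizontal ray to the right from the query point and count how many polygon edges it crosses (each edge strictly once or zero times, handled with the usual half-open convention). 
Parity of crossings → even ⇒ outside.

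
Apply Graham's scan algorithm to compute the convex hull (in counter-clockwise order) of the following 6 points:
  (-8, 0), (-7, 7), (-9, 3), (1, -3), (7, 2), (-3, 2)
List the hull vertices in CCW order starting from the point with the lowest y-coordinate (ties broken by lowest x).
Hull (CCW) = [(1, -3), (7, 2), (-7, 7), (-9, 3), (-8, 0)]

Graham scan procedure:
  1. Find the pivot p₀ = point with lowest y (tie → lowest x): (1, -3).
  2. Sort the remaining points by polar angle around p₀.
  3. Walk through sorted points, maintaining a stack; pop the top while the last three entries make a non-left turn (cross product ≤ 0).
  4. Final stack is the convex hull in CCW order: (1, -3), (7, 2), (-7, 7), (-9, 3), (-8, 0).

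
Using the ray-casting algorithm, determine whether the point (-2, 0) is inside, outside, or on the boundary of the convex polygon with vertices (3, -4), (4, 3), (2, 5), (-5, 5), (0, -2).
The point (-2, 0) lies strictly outside the polygon

Cast a horizontal ray to the right from the query point and count how many polygon edges it crosses (each edge strictly once or zero times, handled with the usual half-open convention). 
Parity of crossings → even ⇒ outside.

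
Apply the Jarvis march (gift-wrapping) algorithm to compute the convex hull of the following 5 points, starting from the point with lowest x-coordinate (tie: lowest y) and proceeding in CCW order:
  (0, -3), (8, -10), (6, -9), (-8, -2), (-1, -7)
Hull (CCW) = [(-8, -2), (-1, -7), (8, -10), (0, -3)]

Jarvis march: at each step, from the current hull vertex p, select the next vertex q as the point such that every other point lies strictly to the left of (or on) the directed line p → q. (Equivalently: for every other point r, the cross product (q − p) × (r − p) ≥ 0.)
Starting point (lowest x, tie lowest y): (-8, -2). Wrap until returning to start. Resulting hull: (-8, -2), (-1, -7), (8, -10), (0, -3).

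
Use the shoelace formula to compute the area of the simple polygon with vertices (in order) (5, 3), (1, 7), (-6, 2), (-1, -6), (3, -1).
Area = 147/2

Shoelace formula: Area = (1/2) |Σ_i (x_i · y_{i+1} − x_{i+1} · y_i)| (indices mod n). Compute each cross term:
  (5)(7) − (1)(3) = 32
  (1)(2) − (-6)(7) = 44
  (-6)(-6) − (-1)(2) = 38
  (-1)(-1) − (3)(-6) = 19
  (3)(3) − (5)(-1) = 14
Sum = 147, so (signed) Area = 147/2 = 147/2, |Area| = 147/2.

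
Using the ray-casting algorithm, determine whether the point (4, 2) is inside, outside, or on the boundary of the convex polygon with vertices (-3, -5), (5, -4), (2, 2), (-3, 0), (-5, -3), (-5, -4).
The point (4, 2) lies strictly outside the polygon

Cast a horizontal ray to the right from the query point and count how many polygon edges it crosses (each edge strictly once or zero times, handled with the usual half-open convention). 
Parity of crossings → even ⇒ outside.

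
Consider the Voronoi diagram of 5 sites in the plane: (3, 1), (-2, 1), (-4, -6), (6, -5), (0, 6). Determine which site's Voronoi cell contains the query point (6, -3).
Nearest site = (6, -5)

The Voronoi cell of site s contains exactly those query points closer to s than to any other site. Compute squared distances from q = (6, -3) to each site:
  (6 − 6)² + (-5 − -3)² = 4
  (3 − 6)² + (1 − -3)² = 25
  (-2 − 6)² + (1 − -3)² = 80
  (-4 − 6)² + (-6 − -3)² = 109
  (0 − 6)² + (6 − -3)² = 117
Minimum is attained by (6, -5), so q lies in its Voronoi cell.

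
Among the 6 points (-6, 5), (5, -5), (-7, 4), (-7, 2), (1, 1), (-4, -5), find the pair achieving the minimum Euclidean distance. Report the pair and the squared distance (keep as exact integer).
Pair = ((-6, 5), (-7, 4)); squared distance = 2

Compute all C(6, 2) = 15 pairwise squared distances (x_i − x_j)² + (y_i − y_j)². The minimum is 2, attained by the pair ((-6, 5), (-7, 4)).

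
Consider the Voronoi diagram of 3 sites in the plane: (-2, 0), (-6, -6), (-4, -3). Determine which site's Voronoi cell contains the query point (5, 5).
Nearest site = (-2, 0)

The Voronoi cell of site s contains exactly those query points closer to s than to any other site. Compute squared distances from q = (5, 5) to each site:
  (-2 − 5)² + (0 − 5)² = 74
  (-4 − 5)² + (-3 − 5)² = 145
  (-6 − 5)² + (-6 − 5)² = 242
Minimum is attained by (-2, 0), so q lies in its Voronoi cell.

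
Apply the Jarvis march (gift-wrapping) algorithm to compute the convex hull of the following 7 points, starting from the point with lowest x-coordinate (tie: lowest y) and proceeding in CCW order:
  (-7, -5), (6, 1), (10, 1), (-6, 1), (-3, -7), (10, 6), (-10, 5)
Hull (CCW) = [(-10, 5), (-7, -5), (-3, -7), (10, 1), (10, 6)]

Jarvis march: at each step, from the current hull vertex p, select the next vertex q as the point such that every other point lies strictly to the left of (or on) the directed line p → q. (Equivalently: for every other point r, the cross product (q − p) × (r − p) ≥ 0.)
Starting point (lowest x, tie lowest y): (-10, 5). Wrap until returning to start. Resulting hull: (-10, 5), (-7, -5), (-3, -7), (10, 1), (10, 6).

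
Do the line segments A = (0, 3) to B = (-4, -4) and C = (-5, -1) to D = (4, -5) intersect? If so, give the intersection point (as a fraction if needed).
Yes; intersection at (-224/79, -155/79) (t = 56/79 on AB, s = 19/79 on CD)

Parametrize AB as A + t(B − A) = (0 + -4 t, 3 + -7 t) and CD as C + s(D − C) = (-5 + 9 s, -1 + -4 s). Solve the linear system for (t, s). Determinant = -79 ≠ 0, so a unique intersection of the containing lines exists. Solution: t = 56/79, s = 19/79 — both in [0, 1], so the segments cross. Intersection point: (-224/79, -155/79).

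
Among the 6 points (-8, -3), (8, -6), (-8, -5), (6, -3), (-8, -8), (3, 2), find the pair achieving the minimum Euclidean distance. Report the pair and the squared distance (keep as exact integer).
Pair = ((-8, -3), (-8, -5)); squared distance = 4

Compute all C(6, 2) = 15 pairwise squared distances (x_i − x_j)² + (y_i − y_j)². The minimum is 4, attained by the pair ((-8, -3), (-8, -5)).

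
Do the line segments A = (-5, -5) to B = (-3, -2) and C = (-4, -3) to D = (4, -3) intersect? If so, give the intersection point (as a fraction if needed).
Yes; intersection at (-11/3, -3) (t = 2/3 on AB, s = 1/24 on CD)

Parametrize AB as A + t(B − A) = (-5 + 2 t, -5 + 3 t) and CD as C + s(D − C) = (-4 + 8 s, -3 + 0 s). Solve the linear system for (t, s). Determinant = 24 ≠ 0, so a unique intersection of the containing lines exists. Solution: t = 2/3, s = 1/24 — both in [0, 1], so the segments cross. Intersection point: (-11/3, -3).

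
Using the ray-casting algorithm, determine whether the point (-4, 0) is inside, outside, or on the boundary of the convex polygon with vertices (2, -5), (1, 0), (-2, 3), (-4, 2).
The point (-4, 0) lies strictly outside the polygon

Cast a horizontal ray to the right from the query point and count how many polygon edges it crosses (each edge strictly once or zero times, handled with the usual half-open convention). 
Parity of crossings → even ⇒ outside.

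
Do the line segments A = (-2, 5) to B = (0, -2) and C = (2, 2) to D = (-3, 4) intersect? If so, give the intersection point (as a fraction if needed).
Yes; intersection at (-48/31, 106/31) (t = 7/31 on AB, s = 22/31 on CD)

Parametrize AB as A + t(B − A) = (-2 + 2 t, 5 + -7 t) and CD as C + s(D − C) = (2 + -5 s, 2 + 2 s). Solve the linear system for (t, s). Determinant = 31 ≠ 0, so a unique intersection of the containing lines exists. Solution: t = 7/31, s = 22/31 — both in [0, 1], so the segments cross. Intersection point: (-48/31, 106/31).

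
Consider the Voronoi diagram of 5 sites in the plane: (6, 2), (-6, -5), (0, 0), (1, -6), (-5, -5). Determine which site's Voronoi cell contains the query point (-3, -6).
Nearest site = (-5, -5)

The Voronoi cell of site s contains exactly those query points closer to s than to any other site. Compute squared distances from q = (-3, -6) to each site:
  (-5 − -3)² + (-5 − -6)² = 5
  (-6 − -3)² + (-5 − -6)² = 10
  (1 − -3)² + (-6 − -6)² = 16
  (0 − -3)² + (0 − -6)² = 45
  (6 − -3)² + (2 − -6)² = 145
Minimum is attained by (-5, -5), so q lies in its Voronoi cell.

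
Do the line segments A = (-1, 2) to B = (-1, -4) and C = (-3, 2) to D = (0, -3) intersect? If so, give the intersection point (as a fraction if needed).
Yes; intersection at (-1, -4/3) (t = 5/9 on AB, s = 2/3 on CD)

Parametrize AB as A + t(B − A) = (-1 + 0 t, 2 + -6 t) and CD as C + s(D − C) = (-3 + 3 s, 2 + -5 s). Solve the linear system for (t, s). Determinant = -18 ≠ 0, so a unique intersection of the containing lines exists. Solution: t = 5/9, s = 2/3 — both in [0, 1], so the segments cross. Intersection point: (-1, -4/3).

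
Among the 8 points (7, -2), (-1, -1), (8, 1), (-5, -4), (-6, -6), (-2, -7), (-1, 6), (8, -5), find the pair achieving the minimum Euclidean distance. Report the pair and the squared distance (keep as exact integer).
Pair = ((-5, -4), (-6, -6)); squared distance = 5

Compute all C(8, 2) = 28 pairwise squared distances (x_i − x_j)² + (y_i − y_j)². The minimum is 5, attained by the pair ((-5, -4), (-6, -6)).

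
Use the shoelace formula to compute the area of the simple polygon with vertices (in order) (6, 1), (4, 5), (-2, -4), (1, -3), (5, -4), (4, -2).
Area = 63/2

Shoelace formula: Area = (1/2) |Σ_i (x_i · y_{i+1} − x_{i+1} · y_i)| (indices mod n). Compute each cross term:
  (6)(5) − (4)(1) = 26
  (4)(-4) − (-2)(5) = -6
  (-2)(-3) − (1)(-4) = 10
  (1)(-4) − (5)(-3) = 11
  (5)(-2) − (4)(-4) = 6
  (4)(1) − (6)(-2) = 16
Sum = 63, so (signed) Area = 63/2 = 63/2, |Area| = 63/2.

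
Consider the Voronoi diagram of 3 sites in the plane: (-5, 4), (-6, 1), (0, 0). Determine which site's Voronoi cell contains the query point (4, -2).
Nearest site = (0, 0)

The Voronoi cell of site s contains exactly those query points closer to s than to any other site. Compute squared distances from q = (4, -2) to each site:
  (0 − 4)² + (0 − -2)² = 20
  (-6 − 4)² + (1 − -2)² = 109
  (-5 − 4)² + (4 − -2)² = 117
Minimum is attained by (0, 0), so q lies in its Voronoi cell.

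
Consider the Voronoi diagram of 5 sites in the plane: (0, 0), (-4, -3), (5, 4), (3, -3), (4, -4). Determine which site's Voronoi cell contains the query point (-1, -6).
Nearest site = (-4, -3)

The Voronoi cell of site s contains exactly those query points closer to s than to any other site. Compute squared distances from q = (-1, -6) to each site:
  (-4 − -1)² + (-3 − -6)² = 18
  (3 − -1)² + (-3 − -6)² = 25
  (4 − -1)² + (-4 − -6)² = 29
  (0 − -1)² + (0 − -6)² = 37
  (5 − -1)² + (4 − -6)² = 136
Minimum is attained by (-4, -3), so q lies in its Voronoi cell.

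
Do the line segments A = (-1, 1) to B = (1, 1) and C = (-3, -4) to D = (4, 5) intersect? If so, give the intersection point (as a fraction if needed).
Yes; intersection at (8/9, 1) (t = 17/18 on AB, s = 5/9 on CD)

Parametrize AB as A + t(B − A) = (-1 + 2 t, 1 + 0 t) and CD as C + s(D − C) = (-3 + 7 s, -4 + 9 s). Solve the linear system for (t, s). Determinant = -18 ≠ 0, so a unique intersection of the containing lines exists. Solution: t = 17/18, s = 5/9 — both in [0, 1], so the segments cross. Intersection point: (8/9, 1).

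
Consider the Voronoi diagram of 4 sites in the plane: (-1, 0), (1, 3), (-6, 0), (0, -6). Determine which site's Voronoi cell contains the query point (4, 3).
Nearest site = (1, 3)

The Voronoi cell of site s contains exactly those query points closer to s than to any other site. Compute squared distances from q = (4, 3) to each site:
  (1 − 4)² + (3 − 3)² = 9
  (-1 − 4)² + (0 − 3)² = 34
  (0 − 4)² + (-6 − 3)² = 97
  (-6 − 4)² + (0 − 3)² = 109
Minimum is attained by (1, 3), so q lies in its Voronoi cell.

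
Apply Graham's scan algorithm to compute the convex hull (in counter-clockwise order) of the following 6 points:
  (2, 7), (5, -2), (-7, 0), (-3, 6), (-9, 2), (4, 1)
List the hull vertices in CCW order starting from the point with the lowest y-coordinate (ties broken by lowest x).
Hull (CCW) = [(5, -2), (2, 7), (-3, 6), (-9, 2), (-7, 0)]

Graham scan procedure:
  1. Find the pivot p₀ = point with lowest y (tie → lowest x): (5, -2).
  2. Sort the remaining points by polar angle around p₀.
  3. Walk through sorted points, maintaining a stack; pop the top while the last three entries make a non-left turn (cross product ≤ 0).
  4. Final stack is the convex hull in CCW order: (5, -2), (2, 7), (-3, 6), (-9, 2), (-7, 0).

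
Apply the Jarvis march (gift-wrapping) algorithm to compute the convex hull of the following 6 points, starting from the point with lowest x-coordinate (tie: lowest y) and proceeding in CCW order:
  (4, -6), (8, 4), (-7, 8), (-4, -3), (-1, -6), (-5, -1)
Hull (CCW) = [(-7, 8), (-5, -1), (-4, -3), (-1, -6), (4, -6), (8, 4)]

Jarvis march: at each step, from the current hull vertex p, select the next vertex q as the point such that every other point lies strictly to the left of (or on) the directed line p → q. (Equivalently: for every other point r, the cross product (q − p) × (r − p) ≥ 0.)
Starting point (lowest x, tie lowest y): (-7, 8). Wrap until returning to start. Resulting hull: (-7, 8), (-5, -1), (-4, -3), (-1, -6), (4, -6), (8, 4).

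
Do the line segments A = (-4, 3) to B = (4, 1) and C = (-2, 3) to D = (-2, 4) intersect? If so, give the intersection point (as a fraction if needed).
No (intersection of containing lines falls outside at least one segment)

Parametrize and solve: t = 1/4, s = -1/2. At least one of these is outside [0, 1], so the segments do not intersect.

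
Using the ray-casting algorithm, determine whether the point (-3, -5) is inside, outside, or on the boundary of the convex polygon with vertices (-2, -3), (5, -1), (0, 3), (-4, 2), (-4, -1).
The point (-3, -5) lies strictly outside the polygon

Cast a horizontal ray to the right from the query point and count how many polygon edges it crosses (each edge strictly once or zero times, handled with the usual half-open convention). 
Parity of crossings → even ⇒ outside.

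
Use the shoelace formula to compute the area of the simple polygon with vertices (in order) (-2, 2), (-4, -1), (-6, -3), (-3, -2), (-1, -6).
Area = 21/2

Shoelace formula: Area = (1/2) |Σ_i (x_i · y_{i+1} − x_{i+1} · y_i)| (indices mod n). Compute each cross term:
  (-2)(-1) − (-4)(2) = 10
  (-4)(-3) − (-6)(-1) = 6
  (-6)(-2) − (-3)(-3) = 3
  (-3)(-6) − (-1)(-2) = 16
  (-1)(2) − (-2)(-6) = -14
Sum = 21, so (signed) Area = 21/2 = 21/2, |Area| = 21/2.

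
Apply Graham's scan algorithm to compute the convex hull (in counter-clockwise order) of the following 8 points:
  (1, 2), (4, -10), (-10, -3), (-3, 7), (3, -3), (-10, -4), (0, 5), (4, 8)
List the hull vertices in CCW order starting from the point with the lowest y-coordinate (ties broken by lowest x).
Hull (CCW) = [(4, -10), (4, 8), (-3, 7), (-10, -3), (-10, -4)]

Graham scan procedure:
  1. Find the pivot p₀ = point with lowest y (tie → lowest x): (4, -10).
  2. Sort the remaining points by polar angle around p₀.
  3. Walk through sorted points, maintaining a stack; pop the top while the last three entries make a non-left turn (cross product ≤ 0).
  4. Final stack is the convex hull in CCW order: (4, -10), (4, 8), (-3, 7), (-10, -3), (-10, -4).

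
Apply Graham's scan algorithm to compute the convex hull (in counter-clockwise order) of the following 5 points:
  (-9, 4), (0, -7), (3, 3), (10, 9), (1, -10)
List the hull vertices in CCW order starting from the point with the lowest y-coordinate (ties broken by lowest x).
Hull (CCW) = [(1, -10), (10, 9), (-9, 4)]

Graham scan procedure:
  1. Find the pivot p₀ = point with lowest y (tie → lowest x): (1, -10).
  2. Sort the remaining points by polar angle around p₀.
  3. Walk through sorted points, maintaining a stack; pop the top while the last three entries make a non-left turn (cross product ≤ 0).
  4. Final stack is the convex hull in CCW order: (1, -10), (10, 9), (-9, 4).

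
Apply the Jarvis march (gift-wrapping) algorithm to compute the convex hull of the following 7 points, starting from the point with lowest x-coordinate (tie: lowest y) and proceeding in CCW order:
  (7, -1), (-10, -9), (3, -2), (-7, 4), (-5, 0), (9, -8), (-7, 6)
Hull (CCW) = [(-10, -9), (9, -8), (7, -1), (-7, 6)]

Jarvis march: at each step, from the current hull vertex p, select the next vertex q as the point such that every other point lies strictly to the left of (or on) the directed line p → q. (Equivalently: for every other point r, the cross product (q − p) × (r − p) ≥ 0.)
Starting point (lowest x, tie lowest y): (-10, -9). Wrap until returning to start. Resulting hull: (-10, -9), (9, -8), (7, -1), (-7, 6).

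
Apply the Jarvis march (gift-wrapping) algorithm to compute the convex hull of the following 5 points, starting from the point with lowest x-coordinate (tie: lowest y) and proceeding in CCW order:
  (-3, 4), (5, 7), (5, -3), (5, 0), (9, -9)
Hull (CCW) = [(-3, 4), (9, -9), (5, 7)]

Jarvis march: at each step, from the current hull vertex p, select the next vertex q as the point such that every other point lies strictly to the left of (or on) the directed line p → q. (Equivalently: for every other point r, the cross product (q − p) × (r − p) ≥ 0.)
Starting point (lowest x, tie lowest y): (-3, 4). Wrap until returning to start. Resulting hull: (-3, 4), (9, -9), (5, 7).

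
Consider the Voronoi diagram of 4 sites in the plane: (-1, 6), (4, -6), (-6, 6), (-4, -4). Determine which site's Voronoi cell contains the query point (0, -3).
Nearest site = (-4, -4)

The Voronoi cell of site s contains exactly those query points closer to s than to any other site. Compute squared distances from q = (0, -3) to each site:
  (-4 − 0)² + (-4 − -3)² = 17
  (4 − 0)² + (-6 − -3)² = 25
  (-1 − 0)² + (6 − -3)² = 82
  (-6 − 0)² + (6 − -3)² = 117
Minimum is attained by (-4, -4), so q lies in its Voronoi cell.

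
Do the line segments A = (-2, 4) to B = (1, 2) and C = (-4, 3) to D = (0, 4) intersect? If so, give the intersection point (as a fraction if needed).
Yes; intersection at (-16/11, 40/11) (t = 2/11 on AB, s = 7/11 on CD)

Parametrize AB as A + t(B − A) = (-2 + 3 t, 4 + -2 t) and CD as C + s(D − C) = (-4 + 4 s, 3 + 1 s). Solve the linear system for (t, s). Determinant = -11 ≠ 0, so a unique intersection of the containing lines exists. Solution: t = 2/11, s = 7/11 — both in [0, 1], so the segments cross. Intersection point: (-16/11, 40/11).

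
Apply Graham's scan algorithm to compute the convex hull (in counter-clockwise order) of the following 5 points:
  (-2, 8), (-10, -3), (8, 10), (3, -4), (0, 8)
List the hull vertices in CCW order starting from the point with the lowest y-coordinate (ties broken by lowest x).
Hull (CCW) = [(3, -4), (8, 10), (-2, 8), (-10, -3)]

Graham scan procedure:
  1. Find the pivot p₀ = point with lowest y (tie → lowest x): (3, -4).
  2. Sort the remaining points by polar angle around p₀.
  3. Walk through sorted points, maintaining a stack; pop the top while the last three entries make a non-left turn (cross product ≤ 0).
  4. Final stack is the convex hull in CCW order: (3, -4), (8, 10), (-2, 8), (-10, -3).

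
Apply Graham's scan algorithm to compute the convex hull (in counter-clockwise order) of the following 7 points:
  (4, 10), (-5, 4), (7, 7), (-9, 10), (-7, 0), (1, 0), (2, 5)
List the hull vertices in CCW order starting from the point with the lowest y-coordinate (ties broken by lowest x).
Hull (CCW) = [(-7, 0), (1, 0), (7, 7), (4, 10), (-9, 10)]

Graham scan procedure:
  1. Find the pivot p₀ = point with lowest y (tie → lowest x): (-7, 0).
  2. Sort the remaining points by polar angle around p₀.
  3. Walk through sorted points, maintaining a stack; pop the top while the last three entries make a non-left turn (cross product ≤ 0).
  4. Final stack is the convex hull in CCW order: (-7, 0), (1, 0), (7, 7), (4, 10), (-9, 10).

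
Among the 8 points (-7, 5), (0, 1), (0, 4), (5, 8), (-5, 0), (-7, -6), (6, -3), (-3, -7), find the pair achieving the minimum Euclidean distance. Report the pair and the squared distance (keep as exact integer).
Pair = ((0, 1), (0, 4)); squared distance = 9

Compute all C(8, 2) = 28 pairwise squared distances (x_i − x_j)² + (y_i − y_j)². The minimum is 9, attained by the pair ((0, 1), (0, 4)).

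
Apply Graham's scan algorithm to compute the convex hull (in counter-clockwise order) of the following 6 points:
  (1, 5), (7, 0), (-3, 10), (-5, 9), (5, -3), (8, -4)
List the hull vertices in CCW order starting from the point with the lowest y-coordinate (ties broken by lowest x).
Hull (CCW) = [(8, -4), (7, 0), (-3, 10), (-5, 9), (5, -3)]

Graham scan procedure:
  1. Find the pivot p₀ = point with lowest y (tie → lowest x): (8, -4).
  2. Sort the remaining points by polar angle around p₀.
  3. Walk through sorted points, maintaining a stack; pop the top while the last three entries make a non-left turn (cross product ≤ 0).
  4. Final stack is the convex hull in CCW order: (8, -4), (7, 0), (-3, 10), (-5, 9), (5, -3).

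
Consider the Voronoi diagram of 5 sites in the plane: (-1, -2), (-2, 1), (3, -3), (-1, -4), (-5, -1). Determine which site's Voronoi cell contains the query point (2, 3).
Nearest site = (-2, 1)

The Voronoi cell of site s contains exactly those query points closer to s than to any other site. Compute squared distances from q = (2, 3) to each site:
  (-2 − 2)² + (1 − 3)² = 20
  (-1 − 2)² + (-2 − 3)² = 34
  (3 − 2)² + (-3 − 3)² = 37
  (-1 − 2)² + (-4 − 3)² = 58
  (-5 − 2)² + (-1 − 3)² = 65
Minimum is attained by (-2, 1), so q lies in its Voronoi cell.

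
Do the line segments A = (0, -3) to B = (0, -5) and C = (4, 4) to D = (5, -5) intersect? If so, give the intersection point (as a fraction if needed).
No (intersection of containing lines falls outside at least one segment)

Parametrize and solve: t = -43/2, s = -4. At least one of these is outside [0, 1], so the segments do not intersect.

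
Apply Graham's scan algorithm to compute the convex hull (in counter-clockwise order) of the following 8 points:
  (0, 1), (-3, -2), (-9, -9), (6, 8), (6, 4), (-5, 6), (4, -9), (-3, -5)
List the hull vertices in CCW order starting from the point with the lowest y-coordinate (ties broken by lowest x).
Hull (CCW) = [(-9, -9), (4, -9), (6, 4), (6, 8), (-5, 6)]

Graham scan procedure:
  1. Find the pivot p₀ = point with lowest y (tie → lowest x): (-9, -9).
  2. Sort the remaining points by polar angle around p₀.
  3. Walk through sorted points, maintaining a stack; pop the top while the last three entries make a non-left turn (cross product ≤ 0).
  4. Final stack is the convex hull in CCW order: (-9, -9), (4, -9), (6, 4), (6, 8), (-5, 6).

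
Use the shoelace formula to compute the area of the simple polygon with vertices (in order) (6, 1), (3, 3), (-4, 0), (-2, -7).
Area = 95/2

Shoelace formula: Area = (1/2) |Σ_i (x_i · y_{i+1} − x_{i+1} · y_i)| (indices mod n). Compute each cross term:
  (6)(3) − (3)(1) = 15
  (3)(0) − (-4)(3) = 12
  (-4)(-7) − (-2)(0) = 28
  (-2)(1) − (6)(-7) = 40
Sum = 95, so (signed) Area = 95/2 = 95/2, |Area| = 95/2.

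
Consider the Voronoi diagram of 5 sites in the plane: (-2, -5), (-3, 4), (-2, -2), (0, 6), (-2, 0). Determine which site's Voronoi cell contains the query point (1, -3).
Nearest site = (-2, -2)

The Voronoi cell of site s contains exactly those query points closer to s than to any other site. Compute squared distances from q = (1, -3) to each site:
  (-2 − 1)² + (-2 − -3)² = 10
  (-2 − 1)² + (-5 − -3)² = 13
  (-2 − 1)² + (0 − -3)² = 18
  (-3 − 1)² + (4 − -3)² = 65
  (0 − 1)² + (6 − -3)² = 82
Minimum is attained by (-2, -2), so q lies in its Voronoi cell.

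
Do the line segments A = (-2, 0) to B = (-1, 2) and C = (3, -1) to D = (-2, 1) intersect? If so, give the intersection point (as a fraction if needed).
Yes; intersection at (-19/12, 5/6) (t = 5/12 on AB, s = 11/12 on CD)

Parametrize AB as A + t(B − A) = (-2 + 1 t, 0 + 2 t) and CD as C + s(D − C) = (3 + -5 s, -1 + 2 s). Solve the linear system for (t, s). Determinant = -12 ≠ 0, so a unique intersection of the containing lines exists. Solution: t = 5/12, s = 11/12 — both in [0, 1], so the segments cross. Intersection point: (-19/12, 5/6).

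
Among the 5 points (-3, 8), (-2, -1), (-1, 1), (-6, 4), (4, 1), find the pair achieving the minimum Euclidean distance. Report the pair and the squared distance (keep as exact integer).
Pair = ((-2, -1), (-1, 1)); squared distance = 5

Compute all C(5, 2) = 10 pairwise squared distances (x_i − x_j)² + (y_i − y_j)². The minimum is 5, attained by the pair ((-2, -1), (-1, 1)).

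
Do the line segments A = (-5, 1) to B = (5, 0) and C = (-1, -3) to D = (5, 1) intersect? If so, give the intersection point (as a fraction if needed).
Yes; intersection at (85/23, 3/23) (t = 20/23 on AB, s = 18/23 on CD)

Parametrize AB as A + t(B − A) = (-5 + 10 t, 1 + -1 t) and CD as C + s(D − C) = (-1 + 6 s, -3 + 4 s). Solve the linear system for (t, s). Determinant = -46 ≠ 0, so a unique intersection of the containing lines exists. Solution: t = 20/23, s = 18/23 — both in [0, 1], so the segments cross. Intersection point: (85/23, 3/23).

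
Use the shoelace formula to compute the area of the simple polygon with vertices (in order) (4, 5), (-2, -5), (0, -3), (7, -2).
Area = 30

Shoelace formula: Area = (1/2) |Σ_i (x_i · y_{i+1} − x_{i+1} · y_i)| (indices mod n). Compute each cross term:
  (4)(-5) − (-2)(5) = -10
  (-2)(-3) − (0)(-5) = 6
  (0)(-2) − (7)(-3) = 21
  (7)(5) − (4)(-2) = 43
Sum = 60, so (signed) Area = 60/2 = 30, |Area| = 30.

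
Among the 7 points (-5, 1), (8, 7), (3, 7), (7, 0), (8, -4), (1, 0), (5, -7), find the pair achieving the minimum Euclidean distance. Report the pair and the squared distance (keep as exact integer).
Pair = ((7, 0), (8, -4)); squared distance = 17

Compute all C(7, 2) = 21 pairwise squared distances (x_i − x_j)² + (y_i − y_j)². The minimum is 17, attained by the pair ((7, 0), (8, -4)).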